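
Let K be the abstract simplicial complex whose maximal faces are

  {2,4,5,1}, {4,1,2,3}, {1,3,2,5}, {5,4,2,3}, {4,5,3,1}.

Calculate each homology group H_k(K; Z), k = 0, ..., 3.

H_0 = Z,  H_1 = 0,  H_2 = 0,  H_3 = Z.

Take the total order 1 < 2 < 3 < 4 < 5 on the vertex set. Then K (dimension 3) consists of the simplices:

  0-simplices (5): [1], [2], [3], [4], [5]
  1-simplices (10): [1,2], [1,3], [1,4], [1,5], [2,3], [2,4], [2,5], [3,4], [3,5], [4,5]
  2-simplices (10): [1,2,3], [1,2,4], [1,2,5], [1,3,4], [1,3,5], [1,4,5], [2,3,4], [2,3,5], [2,4,5], [3,4,5]
  3-simplices (5): [1,2,3,4], [1,2,3,5], [1,2,4,5], [1,3,4,5], [2,3,4,5]

so the chain groups are C_0 ≅ Z^5, C_1 ≅ Z^10, C_2 ≅ Z^10, C_3 ≅ Z^5.

∂_1: C_1 → C_0 is given by ∂[p,q] = [q] − [p]. For instance
  ∂[1,5] = [5] − [1].
As a 5×10 matrix over Z this has rank 4, with invariant factors (1,1,1,1).

∂_2: C_2 → C_1 acts by ∂[p,q,r] = [q,r] − [p,r] + [p,q]. For instance
  ∂[1,3,5] = [3,5] − [1,5] + [1,3],
  ∂[2,3,4] = [3,4] − [2,4] + [2,3].
This gives a 10×10 integer matrix of rank 6; reducing to Smith normal form yields diagonal entries (1,1,1,1,1,1).

Boundary ∂_3: C_3 → C_2 sends each 3-simplex σ to the alternating sum Σ_i (−1)^i (σ with its i-th vertex removed). For instance
  ∂[1,3,4,5] = [3,4,5] − [1,4,5] + [1,3,5] − [1,3,4],
  ∂[1,2,4,5] = [2,4,5] − [1,4,5] + [1,2,5] − [1,2,4].
As a 10×5 matrix over Z this has rank 4, with invariant factors (1,1,1,1).

Reading off H_k = ker ∂_k / im ∂_{k+1}:

  H_0: rank C_0 − rank ∂_1 = 5 − 4 = 1, and the invariant factors of ∂_1 are all 1, so H_0 ≅ Z.
  H_1: rank ker ∂_1 − rank ∂_2 = (10 − 4) − 6 = 0, and the invariant factors of ∂_2 are all 1, so H_1 ≅ 0.
  H_2: rank ker ∂_2 − rank ∂_3 = (10 − 6) − 4 = 0, and the invariant factors of ∂_3 are all 1, so H_2 ≅ 0.
  H_3: rank ker ∂_3 − rank ∂_4 = (5 − 4) − 0 = 1, and there is no ∂_4, so H_3 ≅ Z.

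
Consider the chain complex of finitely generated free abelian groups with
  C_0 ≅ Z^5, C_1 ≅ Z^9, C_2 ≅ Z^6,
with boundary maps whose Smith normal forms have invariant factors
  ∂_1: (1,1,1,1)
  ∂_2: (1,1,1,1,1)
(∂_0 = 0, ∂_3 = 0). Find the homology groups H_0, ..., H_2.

H_0 = Z,  H_1 = 0,  H_2 = Z.

H_0: b_0 = 5 − 0 − 4 = 1; torsion from ∂_1 factors > 1: none. So H_0 = Z.
H_1: b_1 = 9 − 4 − 5 = 0; torsion from ∂_2 factors > 1: none. So H_1 = 0.
H_2: b_2 = 6 − 5 − 0 = 1; torsion from ∂_3 factors > 1: none. So H_2 = Z.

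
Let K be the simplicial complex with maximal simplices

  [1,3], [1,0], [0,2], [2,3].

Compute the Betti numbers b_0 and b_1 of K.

Fix the vertex order 0 < 1 < 2 < 3 and write every simplex with vertices in increasing order. Then dim K = 1 and the simplices of K are:

  0-simplices (4): [0], [1], [2], [3]
  1-simplices (4): [0,1], [0,2], [1,3], [2,3]

giving chain groups C_0 ≅ Z^4, C_1 ≅ Z^4.

Boundary ∂_1: C_1 → C_0 maps an edge to its endpoints' difference, ∂[p,q] = q − p.
This gives a 4×4 integer matrix of rank 3; reducing to Smith normal form yields diagonal entries (1,1,1).

Reading off H_k = ker ∂_k / im ∂_{k+1}:

  H_0: rank C_0 − rank ∂_1 = 4 − 3 = 1, and the invariant factors of ∂_1 are all 1, so H_0 ≅ Z.
  H_1: rank ker ∂_1 − rank ∂_2 = (4 − 3) − 0 = 1, and there is no ∂_2, so H_1 ≅ Z.

As a check, the Euler characteristic is 4 − 4 = 0, which agrees with 1 − 1 = 0.

Hence the Betti numbers are b_0 = 1, b_1 = 1.

b_0 = 1, b_1 = 1.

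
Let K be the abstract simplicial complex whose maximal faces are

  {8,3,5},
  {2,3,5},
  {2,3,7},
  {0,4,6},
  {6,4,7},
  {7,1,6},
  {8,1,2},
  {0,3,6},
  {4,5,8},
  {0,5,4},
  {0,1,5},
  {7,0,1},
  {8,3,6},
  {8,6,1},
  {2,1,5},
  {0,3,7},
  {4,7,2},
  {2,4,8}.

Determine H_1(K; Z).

Take the total order 0 < 1 < 2 < 3 < 4 < 5 < 6 < 7 < 8 on the vertex set. Then K (dimension 2) consists of the simplices:

  0-simplices (9): [0], [1], [2], [3], [4], [5], [6], [7], [8]
  1-simplices (27): (27 of them)
  2-simplices (18): [0,1,5], [0,1,7], [0,3,6], [0,3,7], [0,4,5], [0,4,6], [1,2,5], [1,2,8], [1,6,7], [1,6,8], [2,3,5], [2,3,7], [2,4,7], [2,4,8], [3,5,8], [3,6,8], [4,5,8], [4,6,7]

giving chain groups C_0 ≅ Z^9, C_1 ≅ Z^27, C_2 ≅ Z^18.

Boundary ∂_1: C_1 → C_0 is given by ∂[p,q] = [q] − [p].
This gives a 9×27 integer matrix of rank 8; reducing to Smith normal form yields diagonal entries (1,1,1,1,1,1,1,1).

Boundary ∂_2: C_2 → C_1 acts by ∂[p,q,r] = [q,r] − [p,r] + [p,q]. For instance
  ∂[1,6,7] = [6,7] − [1,7] + [1,6],
  ∂[0,1,5] = [1,5] − [0,5] + [0,1].
The resulting 27×18 matrix has rank 18, and its Smith normal form has invariant factors (1,1,1,1,1,1,1,1,1,1,1,1,1,1,1,1,1,2).

Now H_k = ker ∂_k / im ∂_{k+1}, so:

  H_1: rank ker ∂_1 − rank ∂_2 = (27 − 8) − 18 = 1, and ∂_2 has invariant factor 2 > 1, so H_1 = Z ⊕ Z/2.

H_1 ≅ Z ⊕ Z/2.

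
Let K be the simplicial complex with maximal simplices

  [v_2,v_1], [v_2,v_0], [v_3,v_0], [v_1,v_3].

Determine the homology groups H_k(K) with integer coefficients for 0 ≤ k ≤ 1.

H_0 = Z,  H_1 = Z.

Fix the vertex order v_0 < v_1 < v_2 < v_3 and write every simplex with vertices in increasing order. Then dim K = 1 and the simplices of K are:

  0-simplices (4): [v_0], [v_1], [v_2], [v_3]
  1-simplices (4): [v_0,v_2], [v_0,v_3], [v_1,v_2], [v_1,v_3]

Hence C_0 ≅ Z^4, C_1 ≅ Z^4.

∂_1: C_1 → C_0 maps an edge to its endpoints' difference, ∂[p,q] = q − p.
The resulting 4×4 matrix has rank 3, and its Smith normal form has invariant factors (1,1,1).

Now H_k = ker ∂_k / im ∂_{k+1}, so:

  H_0: rank C_0 − rank ∂_1 = 4 − 3 = 1, and the invariant factors of ∂_1 are all 1, so H_0 ≅ Z.
  H_1: rank ker ∂_1 − rank ∂_2 = (4 − 3) − 0 = 1, and there is no ∂_2, so H_1 ≅ Z.

(K is a triangulation of the circle S^1.)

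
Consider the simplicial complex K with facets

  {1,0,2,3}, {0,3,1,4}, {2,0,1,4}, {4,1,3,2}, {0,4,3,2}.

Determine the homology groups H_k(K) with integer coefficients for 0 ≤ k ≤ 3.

H_0 ≅ Z,  H_1 = 0,  H_2 = 0,  H_3 ≅ Z.

Fix the vertex order 0 < 1 < 2 < 3 < 4 and write every simplex with vertices in increasing order. Then dim K = 3 and the simplices of K are:

  0-simplices (5): [0], [1], [2], [3], [4]
  1-simplices (10): [0,1], [0,2], [0,3], [0,4], [1,2], [1,3], [1,4], [2,3], [2,4], [3,4]
  2-simplices (10): [0,1,2], [0,1,3], [0,1,4], [0,2,3], [0,2,4], [0,3,4], [1,2,3], [1,2,4], [1,3,4], [2,3,4]
  3-simplices (5): [0,1,2,3], [0,1,2,4], [0,1,3,4], [0,2,3,4], [1,2,3,4]

Hence C_0 ≅ Z^5, C_1 ≅ Z^10, C_2 ≅ Z^10, C_3 ≅ Z^5.

∂_1: C_1 → C_0 sends each edge [p,q] (with p < q) to q − p.
The resulting 5×10 matrix has rank 4, and its Smith normal form has invariant factors (1,1,1,1).

Boundary ∂_2: C_2 → C_1 acts by ∂[p,q,r] = [q,r] − [p,r] + [p,q]. For instance
  ∂[0,1,4] = [1,4] − [0,4] + [0,1],
  ∂[0,3,4] = [3,4] − [0,4] + [0,3].
This gives a 10×10 integer matrix of rank 6; reducing to Smith normal form yields diagonal entries (1,1,1,1,1,1).

Boundary ∂_3: C_3 → C_2 sends each 3-simplex σ to the alternating sum Σ_i (−1)^i (σ with its i-th vertex removed). For instance
  ∂[0,2,3,4] = [2,3,4] − [0,3,4] + [0,2,4] − [0,2,3],
  ∂[1,2,3,4] = [2,3,4] − [1,3,4] + [1,2,4] − [1,2,3].
As a 10×5 matrix over Z this has rank 4, with invariant factors (1,1,1,1).

From H_k ≅ ker(∂_k) / im(∂_{k+1}) we obtain:

  H_0: rank C_0 − rank ∂_1 = 5 − 4 = 1, and the invariant factors of ∂_1 are all 1, so H_0 = Z.
  H_1: rank ker ∂_1 − rank ∂_2 = (10 − 4) − 6 = 0, and the invariant factors of ∂_2 are all 1, so H_1 = 0.
  H_2: rank ker ∂_2 − rank ∂_3 = (10 − 6) − 4 = 0, and the invariant factors of ∂_3 are all 1, so H_2 = 0.
  H_3: rank ker ∂_3 − rank ∂_4 = (5 − 4) − 0 = 1, and there is no ∂_4, so H_3 = Z.

As a check, the Euler characteristic is 5 − 10 + 10 − 5 = 0, which agrees with 1 − 0 + 0 − 1 = 0.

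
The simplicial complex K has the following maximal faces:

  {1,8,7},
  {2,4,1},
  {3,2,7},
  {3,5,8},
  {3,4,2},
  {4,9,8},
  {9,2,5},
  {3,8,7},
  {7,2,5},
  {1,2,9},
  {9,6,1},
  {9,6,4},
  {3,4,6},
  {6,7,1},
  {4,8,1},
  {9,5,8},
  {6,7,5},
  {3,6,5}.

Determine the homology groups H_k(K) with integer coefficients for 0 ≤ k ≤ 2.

Order the vertices as 1 < 2 < 3 < 4 < 5 < 6 < 7 < 8 < 9. Listing each simplex with vertices in this order, K has dimension 2 with simplices:

  0-simplices (9): [1], [2], [3], [4], [5], [6], [7], [8], [9]
  1-simplices (27): (27 of them)
  2-simplices (18): [1,2,4], [1,2,9], [1,4,8], [1,6,7], [1,6,9], [1,7,8], [2,3,4], [2,3,7], [2,5,7], [2,5,9], [3,4,6], [3,5,6], [3,5,8], [3,7,8], [4,6,9], [4,8,9], [5,6,7], [5,8,9]

giving chain groups C_0 ≅ Z^9, C_1 ≅ Z^27, C_2 ≅ Z^18.

∂_1: C_1 → C_0 maps an edge to its endpoints' difference, ∂[p,q] = q − p. For instance
  ∂[1,7] = [7] − [1].
The 9×27 boundary matrix has rank 8 and Smith normal form diag(1,1,1,1,1,1,1,1).

The boundary map ∂_2: C_2 → C_1 acts by ∂[p,q,r] = [q,r] − [p,r] + [p,q]. For instance
  ∂[1,2,9] = [2,9] − [1,9] + [1,2],
  ∂[1,4,8] = [4,8] − [1,8] + [1,4].
This gives a 27×18 integer matrix of rank 18; reducing to Smith normal form yields diagonal entries (1,1,1,1,1,1,1,1,1,1,1,1,1,1,1,1,1,2).

From H_k ≅ ker(∂_k) / im(∂_{k+1}) we obtain:

  H_0: rank C_0 − rank ∂_1 = 9 − 8 = 1, and the invariant factors of ∂_1 are all 1, so H_0 ≅ Z.
  H_1: rank ker ∂_1 − rank ∂_2 = (27 − 8) − 18 = 1, and ∂_2 has invariant factor 2 > 1, so H_1 ≅ Z × Z/2.
  H_2: rank ker ∂_2 − rank ∂_3 = (18 − 18) − 0 = 0, and there is no ∂_3, so H_2 ≅ 0.

H_0 ≅ Z,  H_1 ≅ Z × Z/2,  H_2 = 0.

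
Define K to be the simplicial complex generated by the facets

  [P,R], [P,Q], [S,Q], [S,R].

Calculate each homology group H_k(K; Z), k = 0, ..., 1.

We work with the vertex ordering P < Q < R < S. The simplices of K, each written with vertices in increasing order, are:

  0-simplices (4): P, Q, R, S
  1-simplices (4): PQ, PR, QS, RS

Hence C_0 ≅ Z^4, C_1 ≅ Z^4.

∂_1: C_1 → C_0 maps an edge to its endpoints' difference, ∂[p,q] = q − p.
As a 4×4 matrix over Z this has rank 3, with invariant factors (1,1,1).

Now H_k = ker ∂_k / im ∂_{k+1}, so:

  H_0: rank C_0 − rank ∂_1 = 4 − 3 = 1, and the invariant factors of ∂_1 are all 1, so H_0 ≅ Z.
  H_1: rank ker ∂_1 − rank ∂_2 = (4 − 3) − 0 = 1, and there is no ∂_2, so H_1 ≅ Z.

H_0 ≅ Z,  H_1 ≅ Z.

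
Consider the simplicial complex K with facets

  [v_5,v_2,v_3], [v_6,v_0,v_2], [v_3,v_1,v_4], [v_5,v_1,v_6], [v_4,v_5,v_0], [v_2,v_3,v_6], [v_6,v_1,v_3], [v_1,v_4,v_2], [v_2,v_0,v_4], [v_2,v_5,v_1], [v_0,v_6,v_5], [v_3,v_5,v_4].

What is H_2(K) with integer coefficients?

H_2 = 0.

We work with the vertex ordering v_0 < v_1 < v_2 < v_3 < v_4 < v_5 < v_6. The simplices of K, each written with vertices in increasing order, are:

  0-simplices (7): [v_0], [v_1], [v_2], [v_3], [v_4], [v_5], [v_6]
  1-simplices (18): (18 of them)
  2-simplices (12): (12 of them)

giving chain groups C_0 ≅ Z^7, C_1 ≅ Z^18, C_2 ≅ Z^12.

∂_1: C_1 → C_0 is given by ∂[p,q] = [q] − [p]. For instance
  ∂[v_0,v_6] = [v_6] − [v_0].
The resulting 7×18 matrix has rank 6, and its Smith normal form has invariant factors (1,1,1,1,1,1).

∂_2: C_2 → C_1 maps a triangle to the signed sum of its edges. For instance
  ∂[v_0,v_2,v_4] = [v_2,v_4] − [v_0,v_4] + [v_0,v_2],
  ∂[v_1,v_2,v_4] = [v_2,v_4] − [v_1,v_4] + [v_1,v_2].
As a 18×12 matrix over Z this has rank 12, with invariant factors (1,1,1,1,1,1,1,1,1,1,1,2).

Reading off H_k = ker ∂_k / im ∂_{k+1}:

  H_2: rank ker ∂_2 − rank ∂_3 = (12 − 12) − 0 = 0, and there is no ∂_3, so H_2 = 0.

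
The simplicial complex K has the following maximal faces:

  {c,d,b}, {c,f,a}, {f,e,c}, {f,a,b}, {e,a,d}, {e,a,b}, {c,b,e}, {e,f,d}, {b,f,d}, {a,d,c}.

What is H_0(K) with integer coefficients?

H_0 = Z.

We work with the vertex ordering a < b < c < d < e < f. The simplices of K, each written with vertices in increasing order, are:

  0-simplices (6): a, b, c, d, e, f
  1-simplices (15): ab, ac, ad, ae, af, bc, bd, be, bf, cd, ce, cf, de, df, ef
  2-simplices (10): abe, abf, acd, acf, ade, bcd, bce, bdf, cef, def

Hence C_0 ≅ Z^6, C_1 ≅ Z^15, C_2 ≅ Z^10.

The boundary map ∂_1: C_1 → C_0 sends each edge [p,q] (with p < q) to q − p.
The 6×15 boundary matrix has rank 5 and Smith normal form diag(1,1,1,1,1).

Boundary ∂_2: C_2 → C_1 acts by ∂[p,q,r] = [q,r] − [p,r] + [p,q]. For instance
  ∂abe = be − ae + ab,
  ∂acd = cd − ad + ac.
The resulting 15×10 matrix has rank 10, and its Smith normal form has invariant factors (1,1,1,1,1,1,1,1,1,2).

Now H_k = ker ∂_k / im ∂_{k+1}, so:

  H_0: rank C_0 − rank ∂_1 = 6 − 5 = 1, and the invariant factors of ∂_1 are all 1, so H_0 ≅ Z.

(K is a triangulation of the real projective plane RP^2.)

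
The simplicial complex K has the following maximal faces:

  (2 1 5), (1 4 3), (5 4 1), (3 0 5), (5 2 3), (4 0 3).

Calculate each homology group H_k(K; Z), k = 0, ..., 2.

Take the total order 0 < 1 < 2 < 3 < 4 < 5 on the vertex set. Then K (dimension 2) consists of the simplices:

  0-simplices (6): [0], [1], [2], [3], [4], [5]
  1-simplices (12): [0,3], [0,4], [0,5], [1,2], [1,3], [1,4], [1,5], [2,3], [2,5], [3,4], [3,5], [4,5]
  2-simplices (6): [0,3,4], [0,3,5], [1,2,5], [1,3,4], [1,4,5], [2,3,5]

Hence C_0 ≅ Z^6, C_1 ≅ Z^12, C_2 ≅ Z^6.

∂_1: C_1 → C_0 is given by ∂[p,q] = [q] − [p]. For instance
  ∂[1,5] = [5] − [1].
As a 6×12 matrix over Z this has rank 5, with invariant factors (1,1,1,1,1).

The boundary map ∂_2: C_2 → C_1 sends each 2-simplex [p,q,r] to [q,r] − [p,r] + [p,q]. For instance
  ∂[1,3,4] = [3,4] − [1,4] + [1,3],
  ∂[0,3,4] = [3,4] − [0,4] + [0,3].
This gives a 12×6 integer matrix of rank 6; reducing to Smith normal form yields diagonal entries (1,1,1,1,1,1).

Now H_k = ker ∂_k / im ∂_{k+1}, so:

  H_0: rank C_0 − rank ∂_1 = 6 − 5 = 1, and the invariant factors of ∂_1 are all 1, so H_0 = Z.
  H_1: rank ker ∂_1 − rank ∂_2 = (12 − 5) − 6 = 1, and the invariant factors of ∂_2 are all 1, so H_1 = Z.
  H_2: rank ker ∂_2 − rank ∂_3 = (6 − 6) − 0 = 0, and there is no ∂_3, so H_2 = 0.

As a check, the Euler characteristic is 6 − 12 + 6 = 0, which agrees with 1 − 1 + 0 = 0.
(K is a triangulation of the cylinder S^1 x I.)

H_0 ≅ Z,  H_1 ≅ Z,  H_2 = 0.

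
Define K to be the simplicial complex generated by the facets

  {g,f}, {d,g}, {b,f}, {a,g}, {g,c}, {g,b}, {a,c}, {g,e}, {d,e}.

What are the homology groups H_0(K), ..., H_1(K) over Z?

Take the total order a < b < c < d < e < f < g on the vertex set. Then K (dimension 1) consists of the simplices:

  0-simplices (7): a, b, c, d, e, f, g
  1-simplices (9): ac, ag, bf, bg, cg, de, dg, eg, fg

Hence C_0 ≅ Z^7, C_1 ≅ Z^9.

∂_1: C_1 → C_0 sends each edge [p,q] (with p < q) to q − p.
As a 7×9 matrix over Z this has rank 6, with invariant factors (1,1,1,1,1,1).

Now H_k = ker ∂_k / im ∂_{k+1}, so:

  H_0: rank C_0 − rank ∂_1 = 7 − 6 = 1, and the invariant factors of ∂_1 are all 1, so H_0 ≅ Z.
  H_1: rank ker ∂_1 − rank ∂_2 = (9 − 6) − 0 = 3, and there is no ∂_2, so H_1 ≅ Z^3.

As a check, the Euler characteristic is 7 − 9 = -2, which agrees with 1 − 3 = -2.
(K is a triangulation of a wedge of 3 circles.)

H_0 = Z,  H_1 = Z^3.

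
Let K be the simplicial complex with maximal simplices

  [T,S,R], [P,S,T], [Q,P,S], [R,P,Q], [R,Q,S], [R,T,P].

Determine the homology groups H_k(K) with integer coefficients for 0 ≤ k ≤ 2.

H_0 = Z,  H_1 = 0,  H_2 = Z.

Order the vertices as P < Q < R < S < T. Listing each simplex with vertices in this order, K has dimension 2 with simplices:

  0-simplices (5): P, Q, R, S, T
  1-simplices (9): PQ, PR, PS, PT, QR, QS, RS, RT, ST
  2-simplices (6): PQR, PQS, PRT, PST, QRS, RST

giving chain groups C_0 ≅ Z^5, C_1 ≅ Z^9, C_2 ≅ Z^6.

Boundary ∂_1: C_1 → C_0 is given by ∂[p,q] = [q] − [p]. For instance
  ∂PQ = Q − P.
This gives a 5×9 integer matrix of rank 4; reducing to Smith normal form yields diagonal entries (1,1,1,1).

The boundary map ∂_2: C_2 → C_1 acts by ∂[p,q,r] = [q,r] − [p,r] + [p,q]. For instance
  ∂PQR = QR − PR + PQ,
  ∂QRS = RS − QS + QR.
The resulting 9×6 matrix has rank 5, and its Smith normal form has invariant factors (1,1,1,1,1).

Reading off H_k = ker ∂_k / im ∂_{k+1}:

  H_0: rank C_0 − rank ∂_1 = 5 − 4 = 1, and the invariant factors of ∂_1 are all 1, so H_0 ≅ Z.
  H_1: rank ker ∂_1 − rank ∂_2 = (9 − 4) − 5 = 0, and the invariant factors of ∂_2 are all 1, so H_1 ≅ 0.
  H_2: rank ker ∂_2 − rank ∂_3 = (6 − 5) − 0 = 1, and there is no ∂_3, so H_2 ≅ Z.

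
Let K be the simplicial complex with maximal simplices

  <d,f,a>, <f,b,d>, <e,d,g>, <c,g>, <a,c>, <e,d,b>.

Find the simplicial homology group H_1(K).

H_1 = Z.

We work with the vertex ordering a < b < c < d < e < f < g. The simplices of K, each written with vertices in increasing order, are:

  0-simplices (7): a, b, c, d, e, f, g
  1-simplices (11): ac, ad, af, bd, be, bf, cg, de, df, dg, eg
  2-simplices (4): adf, bde, bdf, deg

so the chain groups are C_0 ≅ Z^7, C_1 ≅ Z^11, C_2 ≅ Z^4.

The boundary map ∂_1: C_1 → C_0 maps an edge to its endpoints' difference, ∂[p,q] = q − p. For instance
  ∂be = e − b.
The resulting 7×11 matrix has rank 6, and its Smith normal form has invariant factors (1,1,1,1,1,1).

∂_2: C_2 → C_1 sends each 2-simplex [p,q,r] to [q,r] − [p,r] + [p,q]. For instance
  ∂bde = de − be + bd,
  ∂adf = df − af + ad.
The resulting 11×4 matrix has rank 4, and its Smith normal form has invariant factors (1,1,1,1).

Computing H_k = (kernel of ∂_k) / (image of ∂_{k+1}):

  H_1: rank ker ∂_1 − rank ∂_2 = (11 − 6) − 4 = 1, and the invariant factors of ∂_2 are all 1, so H_1 = Z.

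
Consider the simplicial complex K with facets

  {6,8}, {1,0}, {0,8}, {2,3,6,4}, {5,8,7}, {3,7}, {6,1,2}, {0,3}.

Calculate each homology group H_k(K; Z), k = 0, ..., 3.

H_0 ≅ Z,  H_1 ≅ Z^3,  H_2 = 0,  H_3 = 0.

K has 9 vertices, 16 edges, 6 triangles, 1 3-simplex.
rank ∂_0 = 0, rank ∂_1 = 8 ⇒ b_0 = 9 − 0 − 8 = 1; all invariant factors of ∂_1 are 1 so no torsion. So H_0 = Z.
rank ∂_1 = 8, rank ∂_2 = 5 ⇒ b_1 = 16 − 8 − 5 = 3; all invariant factors of ∂_2 are 1 so no torsion. So H_1 = Z^3.
rank ∂_2 = 5, rank ∂_3 = 1 ⇒ b_2 = 6 − 5 − 1 = 0; all invariant factors of ∂_3 are 1 so no torsion. So H_2 = 0.
rank ∂_3 = 1, rank ∂_4 = 0 ⇒ b_3 = 1 − 1 − 0 = 0. So H_3 = 0.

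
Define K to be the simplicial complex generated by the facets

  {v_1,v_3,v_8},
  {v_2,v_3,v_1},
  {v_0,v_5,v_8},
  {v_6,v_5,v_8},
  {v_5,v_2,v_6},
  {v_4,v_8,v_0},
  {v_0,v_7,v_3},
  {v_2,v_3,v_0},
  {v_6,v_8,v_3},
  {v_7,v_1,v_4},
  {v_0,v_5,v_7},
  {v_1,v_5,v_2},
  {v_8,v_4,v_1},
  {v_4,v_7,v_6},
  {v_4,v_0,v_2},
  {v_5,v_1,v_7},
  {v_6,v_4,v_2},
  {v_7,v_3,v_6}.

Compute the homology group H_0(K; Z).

We work with the vertex ordering v_0 < v_1 < v_2 < v_3 < v_4 < v_5 < v_6 < v_7 < v_8. The simplices of K, each written with vertices in increasing order, are:

  0-simplices (9): [v_0], [v_1], [v_2], [v_3], [v_4], [v_5], [v_6], [v_7], [v_8]
  1-simplices (27): (27 of them)
  2-simplices (18): (18 of them)

giving chain groups C_0 ≅ Z^9, C_1 ≅ Z^27, C_2 ≅ Z^18.

The boundary map ∂_1: C_1 → C_0 maps an edge to its endpoints' difference, ∂[p,q] = q − p.
The resulting 9×27 matrix has rank 8, and its Smith normal form has invariant factors (1,1,1,1,1,1,1,1).

The boundary map ∂_2: C_2 → C_1 maps a triangle to the signed sum of its edges. For instance
  ∂[v_2,v_4,v_6] = [v_4,v_6] − [v_2,v_6] + [v_2,v_4],
  ∂[v_1,v_4,v_7] = [v_4,v_7] − [v_1,v_7] + [v_1,v_4].
This gives a 27×18 integer matrix of rank 17; reducing to Smith normal form yields diagonal entries (1,1,1,1,1,1,1,1,1,1,1,1,1,1,1,1,1).

From H_k ≅ ker(∂_k) / im(∂_{k+1}) we obtain:

  H_0: rank C_0 − rank ∂_1 = 9 − 8 = 1, and the invariant factors of ∂_1 are all 1, so H_0 = Z.

H_0 ≅ Z.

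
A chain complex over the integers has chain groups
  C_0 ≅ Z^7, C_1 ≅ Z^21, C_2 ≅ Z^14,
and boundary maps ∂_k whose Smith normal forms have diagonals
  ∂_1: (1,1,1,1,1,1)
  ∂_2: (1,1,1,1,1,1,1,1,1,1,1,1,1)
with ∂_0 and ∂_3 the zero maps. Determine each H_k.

H_0: b_0 = 7 − 0 − 6 = 1; torsion from ∂_1 factors > 1: none. So H_0 = Z.
H_1: b_1 = 21 − 6 − 13 = 2; torsion from ∂_2 factors > 1: none. So H_1 = Z^2.
H_2: b_2 = 14 − 13 − 0 = 1; torsion from ∂_3 factors > 1: none. So H_2 = Z.

H_0 = Z,  H_1 = Z^2,  H_2 = Z.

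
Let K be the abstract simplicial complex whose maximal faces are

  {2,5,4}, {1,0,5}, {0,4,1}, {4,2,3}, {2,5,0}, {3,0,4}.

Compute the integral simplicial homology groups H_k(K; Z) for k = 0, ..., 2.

Order the vertices as 0 < 1 < 2 < 3 < 4 < 5. Listing each simplex with vertices in this order, K has dimension 2 with simplices:

  0-simplices (6): [0], [1], [2], [3], [4], [5]
  1-simplices (12): [0,1], [0,2], [0,3], [0,4], [0,5], [1,4], [1,5], [2,3], [2,4], [2,5], [3,4], [4,5]
  2-simplices (6): [0,1,4], [0,1,5], [0,2,5], [0,3,4], [2,3,4], [2,4,5]

giving chain groups C_0 ≅ Z^6, C_1 ≅ Z^12, C_2 ≅ Z^6.

Boundary ∂_1: C_1 → C_0 maps an edge to its endpoints' difference, ∂[p,q] = q − p.
The 6×12 boundary matrix has rank 5 and Smith normal form diag(1,1,1,1,1).

The boundary map ∂_2: C_2 → C_1 sends each 2-simplex [p,q,r] to [q,r] − [p,r] + [p,q]. For instance
  ∂[0,1,5] = [1,5] − [0,5] + [0,1],
  ∂[0,1,4] = [1,4] − [0,4] + [0,1].
This gives a 12×6 integer matrix of rank 6; reducing to Smith normal form yields diagonal entries (1,1,1,1,1,1).

Reading off H_k = ker ∂_k / im ∂_{k+1}:

  H_0: rank C_0 − rank ∂_1 = 6 − 5 = 1, and the invariant factors of ∂_1 are all 1, so H_0 ≅ Z.
  H_1: rank ker ∂_1 − rank ∂_2 = (12 − 5) − 6 = 1, and the invariant factors of ∂_2 are all 1, so H_1 ≅ Z.
  H_2: rank ker ∂_2 − rank ∂_3 = (6 − 6) − 0 = 0, and there is no ∂_3, so H_2 ≅ 0.

As a check, the Euler characteristic is 6 − 12 + 6 = 0, which agrees with 1 − 1 + 0 = 0.

H_0 = Z,  H_1 = Z,  H_2 = 0.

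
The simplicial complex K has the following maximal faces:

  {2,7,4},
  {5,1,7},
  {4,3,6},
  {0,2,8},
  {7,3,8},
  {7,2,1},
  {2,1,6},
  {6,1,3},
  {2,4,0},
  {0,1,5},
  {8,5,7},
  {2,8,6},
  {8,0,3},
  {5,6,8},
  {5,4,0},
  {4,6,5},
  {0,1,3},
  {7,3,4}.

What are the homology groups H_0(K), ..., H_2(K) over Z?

H_0 = Z,  H_1 = Z^2,  H_2 = Z.

We work with the vertex ordering 0 < 1 < 2 < 3 < 4 < 5 < 6 < 7 < 8. The simplices of K, each written with vertices in increasing order, are:

  0-simplices (9): [0], [1], [2], [3], [4], [5], [6], [7], [8]
  1-simplices (27): (27 of them)
  2-simplices (18): [0,1,3], [0,1,5], [0,2,4], [0,2,8], [0,3,8], [0,4,5], [1,2,6], [1,2,7], [1,3,6], [1,5,7], [2,4,7], [2,6,8], [3,4,6], [3,4,7], [3,7,8], [4,5,6], [5,6,8], [5,7,8]

so the chain groups are C_0 ≅ Z^9, C_1 ≅ Z^27, C_2 ≅ Z^18.

∂_1: C_1 → C_0 is given by ∂[p,q] = [q] − [p].
This gives a 9×27 integer matrix of rank 8; reducing to Smith normal form yields diagonal entries (1,1,1,1,1,1,1,1).

The boundary map ∂_2: C_2 → C_1 acts by ∂[p,q,r] = [q,r] − [p,r] + [p,q]. For instance
  ∂[0,1,5] = [1,5] − [0,5] + [0,1],
  ∂[4,5,6] = [5,6] − [4,6] + [4,5].
As a 27×18 matrix over Z this has rank 17, with invariant factors (1,1,1,1,1,1,1,1,1,1,1,1,1,1,1,1,1).

Computing H_k = (kernel of ∂_k) / (image of ∂_{k+1}):

  H_0: rank C_0 − rank ∂_1 = 9 − 8 = 1, and the invariant factors of ∂_1 are all 1, so H_0 ≅ Z.
  H_1: rank ker ∂_1 − rank ∂_2 = (27 − 8) − 17 = 2, and the invariant factors of ∂_2 are all 1, so H_1 ≅ Z^2.
  H_2: rank ker ∂_2 − rank ∂_3 = (18 − 17) − 0 = 1, and there is no ∂_3, so H_2 ≅ Z.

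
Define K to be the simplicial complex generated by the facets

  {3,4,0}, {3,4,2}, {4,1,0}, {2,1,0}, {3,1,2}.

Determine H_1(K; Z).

We work with the vertex ordering 0 < 1 < 2 < 3 < 4. The simplices of K, each written with vertices in increasing order, are:

  0-simplices (5): [0], [1], [2], [3], [4]
  1-simplices (10): [0,1], [0,2], [0,3], [0,4], [1,2], [1,3], [1,4], [2,3], [2,4], [3,4]
  2-simplices (5): [0,1,2], [0,1,4], [0,3,4], [1,2,3], [2,3,4]

giving chain groups C_0 ≅ Z^5, C_1 ≅ Z^10, C_2 ≅ Z^5.

∂_1: C_1 → C_0 sends each edge [p,q] (with p < q) to q − p. For instance
  ∂[0,4] = [4] − [0].
As a 5×10 matrix over Z this has rank 4, with invariant factors (1,1,1,1).

∂_2: C_2 → C_1 maps a triangle to the signed sum of its edges. For instance
  ∂[2,3,4] = [3,4] − [2,4] + [2,3],
  ∂[1,2,3] = [2,3] − [1,3] + [1,2].
As a 10×5 matrix over Z this has rank 5, with invariant factors (1,1,1,1,1).

Now H_k = ker ∂_k / im ∂_{k+1}, so:

  H_1: rank ker ∂_1 − rank ∂_2 = (10 − 4) − 5 = 1, and the invariant factors of ∂_2 are all 1, so H_1 ≅ Z.

H_1 ≅ Z.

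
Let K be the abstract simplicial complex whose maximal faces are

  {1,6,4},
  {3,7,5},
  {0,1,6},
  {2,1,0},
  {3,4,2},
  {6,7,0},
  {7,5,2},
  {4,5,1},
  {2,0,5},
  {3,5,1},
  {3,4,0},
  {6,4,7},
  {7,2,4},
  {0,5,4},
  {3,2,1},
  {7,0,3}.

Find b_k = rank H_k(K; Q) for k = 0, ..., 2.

b_0 = 1, b_1 = 2, b_2 = 1.

Take the total order 0 < 1 < 2 < 3 < 4 < 5 < 6 < 7 on the vertex set. Then K (dimension 2) consists of the simplices:

  0-simplices (8): [0], [1], [2], [3], [4], [5], [6], [7]
  1-simplices (24): (24 of them)
  2-simplices (16): [0,1,2], [0,1,6], [0,2,5], [0,3,4], [0,3,7], [0,4,5], [0,6,7], [1,2,3], [1,3,5], [1,4,5], [1,4,6], [2,3,4], [2,4,7], [2,5,7], [3,5,7], [4,6,7]

Hence C_0 ≅ Z^8, C_1 ≅ Z^24, C_2 ≅ Z^16.

The boundary map ∂_1: C_1 → C_0 maps an edge to its endpoints' difference, ∂[p,q] = q − p.
The 8×24 boundary matrix has rank 7 and Smith normal form diag(1,1,1,1,1,1,1).

Boundary ∂_2: C_2 → C_1 maps a triangle to the signed sum of its edges. For instance
  ∂[1,4,5] = [4,5] − [1,5] + [1,4],
  ∂[2,4,7] = [4,7] − [2,7] + [2,4].
This gives a 24×16 integer matrix of rank 15; reducing to Smith normal form yields diagonal entries (1,1,1,1,1,1,1,1,1,1,1,1,1,1,1).

Computing H_k = (kernel of ∂_k) / (image of ∂_{k+1}):

  H_0: rank C_0 − rank ∂_1 = 8 − 7 = 1, and the invariant factors of ∂_1 are all 1, so H_0 = Z.
  H_1: rank ker ∂_1 − rank ∂_2 = (24 − 7) − 15 = 2, and the invariant factors of ∂_2 are all 1, so H_1 = Z^2.
  H_2: rank ker ∂_2 − rank ∂_3 = (16 − 15) − 0 = 1, and there is no ∂_3, so H_2 = Z.

Hence the Betti numbers are b_0 = 1, b_1 = 2, b_2 = 1.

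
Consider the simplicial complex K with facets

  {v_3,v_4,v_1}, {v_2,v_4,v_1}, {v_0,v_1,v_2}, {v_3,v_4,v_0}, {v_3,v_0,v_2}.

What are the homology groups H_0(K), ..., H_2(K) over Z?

K has 5 vertices, 10 edges, 5 triangles.
rank ∂_0 = 0, rank ∂_1 = 4 ⇒ b_0 = 5 − 0 − 4 = 1; all invariant factors of ∂_1 are 1 so no torsion. So H_0 = Z.
rank ∂_1 = 4, rank ∂_2 = 5 ⇒ b_1 = 10 − 4 − 5 = 1; all invariant factors of ∂_2 are 1 so no torsion. So H_1 = Z.
rank ∂_2 = 5, rank ∂_3 = 0 ⇒ b_2 = 5 − 5 − 0 = 0. So H_2 = 0.

H_0 = Z,  H_1 = Z,  H_2 = 0.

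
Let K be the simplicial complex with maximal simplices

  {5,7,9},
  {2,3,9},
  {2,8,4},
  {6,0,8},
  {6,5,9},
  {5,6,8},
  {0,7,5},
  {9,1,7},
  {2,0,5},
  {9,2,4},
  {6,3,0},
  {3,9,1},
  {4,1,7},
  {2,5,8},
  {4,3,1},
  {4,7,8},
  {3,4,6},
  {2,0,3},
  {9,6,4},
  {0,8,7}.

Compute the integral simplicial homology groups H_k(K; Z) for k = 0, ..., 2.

H_0 = Z,  H_1 = Z ⊕ Z/2,  H_2 = 0.

Fix the vertex order 0 < 1 < 2 < 3 < 4 < 5 < 6 < 7 < 8 < 9 and write every simplex with vertices in increasing order. Then dim K = 2 and the simplices of K are:

  0-simplices (10): [0], [1], [2], [3], [4], [5], [6], [7], [8], [9]
  1-simplices (30): (30 of them)
  2-simplices (20): (20 of them)

so the chain groups are C_0 ≅ Z^10, C_1 ≅ Z^30, C_2 ≅ Z^20.

The boundary map ∂_1: C_1 → C_0 maps an edge to its endpoints' difference, ∂[p,q] = q − p.
As a 10×30 matrix over Z this has rank 9, with invariant factors (1,1,1,1,1,1,1,1,1).

∂_2: C_2 → C_1 acts by ∂[p,q,r] = [q,r] − [p,r] + [p,q]. For instance
  ∂[2,4,8] = [4,8] − [2,8] + [2,4],
  ∂[4,6,9] = [6,9] − [4,9] + [4,6].
The 30×20 boundary matrix has rank 20 and Smith normal form diag(1,1,1,1,1,1,1,1,1,1,1,1,1,1,1,1,1,1,1,2).

Computing H_k = (kernel of ∂_k) / (image of ∂_{k+1}):

  H_0: rank C_0 − rank ∂_1 = 10 − 9 = 1, and the invariant factors of ∂_1 are all 1, so H_0 = Z.
  H_1: rank ker ∂_1 − rank ∂_2 = (30 − 9) − 20 = 1, and ∂_2 has invariant factor 2 > 1, so H_1 = Z ⊕ Z/2.
  H_2: rank ker ∂_2 − rank ∂_3 = (20 − 20) − 0 = 0, and there is no ∂_3, so H_2 = 0.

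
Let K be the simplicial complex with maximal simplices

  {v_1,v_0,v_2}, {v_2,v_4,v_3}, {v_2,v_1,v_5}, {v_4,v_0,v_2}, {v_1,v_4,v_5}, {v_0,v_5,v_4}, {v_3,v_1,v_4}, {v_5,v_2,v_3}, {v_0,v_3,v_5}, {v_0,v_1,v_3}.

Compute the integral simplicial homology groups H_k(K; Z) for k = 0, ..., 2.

Take the total order v_0 < v_1 < v_2 < v_3 < v_4 < v_5 on the vertex set. Then K (dimension 2) consists of the simplices:

  0-simplices (6): [v_0], [v_1], [v_2], [v_3], [v_4], [v_5]
  1-simplices (15): (15 of them)
  2-simplices (10): [v_0,v_1,v_2], [v_0,v_1,v_3], [v_0,v_2,v_4], [v_0,v_3,v_5], [v_0,v_4,v_5], [v_1,v_2,v_5], [v_1,v_3,v_4], [v_1,v_4,v_5], [v_2,v_3,v_4], [v_2,v_3,v_5]

so the chain groups are C_0 ≅ Z^6, C_1 ≅ Z^15, C_2 ≅ Z^10.

Boundary ∂_1: C_1 → C_0 maps an edge to its endpoints' difference, ∂[p,q] = q − p. For instance
  ∂[v_2,v_5] = [v_5] − [v_2].
As a 6×15 matrix over Z this has rank 5, with invariant factors (1,1,1,1,1).

Boundary ∂_2: C_2 → C_1 maps a triangle to the signed sum of its edges. For instance
  ∂[v_0,v_2,v_4] = [v_2,v_4] − [v_0,v_4] + [v_0,v_2],
  ∂[v_1,v_2,v_5] = [v_2,v_5] − [v_1,v_5] + [v_1,v_2].
The 15×10 boundary matrix has rank 10 and Smith normal form diag(1,1,1,1,1,1,1,1,1,2).

Reading off H_k = ker ∂_k / im ∂_{k+1}:

  H_0: rank C_0 − rank ∂_1 = 6 − 5 = 1, and the invariant factors of ∂_1 are all 1, so H_0 ≅ Z.
  H_1: rank ker ∂_1 − rank ∂_2 = (15 − 5) − 10 = 0, and ∂_2 has invariant factor 2 > 1, so H_1 ≅ Z/2.
  H_2: rank ker ∂_2 − rank ∂_3 = (10 − 10) − 0 = 0, and there is no ∂_3, so H_2 ≅ 0.

As a check, the Euler characteristic is 6 − 15 + 10 = 1, which agrees with 1 − 0 + 0 = 1.

H_0 ≅ Z,  H_1 ≅ Z/2,  H_2 = 0.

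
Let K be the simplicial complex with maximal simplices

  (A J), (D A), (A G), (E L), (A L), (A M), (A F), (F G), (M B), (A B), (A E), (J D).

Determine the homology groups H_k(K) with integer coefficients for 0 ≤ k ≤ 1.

H_0 = Z,  H_1 = Z^4.

Order the vertices as A < B < D < E < F < G < J < L < M. Listing each simplex with vertices in this order, K has dimension 1 with simplices:

  0-simplices (9): A, B, D, E, F, G, J, L, M
  1-simplices (12): AB, AD, AE, AF, AG, AJ, AL, AM, BM, DJ, EL, FG

so the chain groups are C_0 ≅ Z^9, C_1 ≅ Z^12.

Boundary ∂_1: C_1 → C_0 sends each edge [p,q] (with p < q) to q − p. For instance
  ∂AJ = J − A.
This gives a 9×12 integer matrix of rank 8; reducing to Smith normal form yields diagonal entries (1,1,1,1,1,1,1,1).

Computing H_k = (kernel of ∂_k) / (image of ∂_{k+1}):

  H_0: rank C_0 − rank ∂_1 = 9 − 8 = 1, and the invariant factors of ∂_1 are all 1, so H_0 ≅ Z.
  H_1: rank ker ∂_1 − rank ∂_2 = (12 − 8) − 0 = 4, and there is no ∂_2, so H_1 ≅ Z^4.

(K is a triangulation of a wedge of 4 circles.)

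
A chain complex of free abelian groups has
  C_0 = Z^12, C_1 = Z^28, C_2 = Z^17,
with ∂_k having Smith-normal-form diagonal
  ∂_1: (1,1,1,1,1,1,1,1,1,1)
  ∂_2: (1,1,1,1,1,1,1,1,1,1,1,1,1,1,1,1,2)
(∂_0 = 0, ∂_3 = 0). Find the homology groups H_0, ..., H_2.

H_0 = Z^2,  H_1 = Z ⊕ Z/2,  H_2 = 0.

H_0: b_0 = 12 − 0 − 10 = 2; torsion from ∂_1 factors > 1: none. So H_0 = Z^2.
H_1: b_1 = 28 − 10 − 17 = 1; torsion from ∂_2 factors > 1: [2]. So H_1 = Z ⊕ Z/2.
H_2: b_2 = 17 − 17 − 0 = 0; torsion from ∂_3 factors > 1: none. So H_2 = 0.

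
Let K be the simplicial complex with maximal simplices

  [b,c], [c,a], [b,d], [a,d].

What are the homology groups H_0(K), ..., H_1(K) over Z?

We work with the vertex ordering a < b < c < d. The simplices of K, each written with vertices in increasing order, are:

  0-simplices (4): a, b, c, d
  1-simplices (4): ac, ad, bc, bd

giving chain groups C_0 ≅ Z^4, C_1 ≅ Z^4.

∂_1: C_1 → C_0 is given by ∂[p,q] = [q] − [p]. For instance
  ∂bc = c − b.
The resulting 4×4 matrix has rank 3, and its Smith normal form has invariant factors (1,1,1).

Now H_k = ker ∂_k / im ∂_{k+1}, so:

  H_0: rank C_0 − rank ∂_1 = 4 − 3 = 1, and the invariant factors of ∂_1 are all 1, so H_0 = Z.
  H_1: rank ker ∂_1 − rank ∂_2 = (4 − 3) − 0 = 1, and there is no ∂_2, so H_1 = Z.

As a check, the Euler characteristic is 4 − 4 = 0, which agrees with 1 − 1 = 0.

H_0 = Z,  H_1 = Z.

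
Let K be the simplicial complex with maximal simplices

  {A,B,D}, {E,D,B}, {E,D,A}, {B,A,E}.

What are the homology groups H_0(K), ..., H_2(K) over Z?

Take the total order A < B < D < E on the vertex set. Then K (dimension 2) consists of the simplices:

  0-simplices (4): A, B, D, E
  1-simplices (6): AB, AD, AE, BD, BE, DE
  2-simplices (4): ABD, ABE, ADE, BDE

Hence C_0 ≅ Z^4, C_1 ≅ Z^6, C_2 ≅ Z^4.

The boundary map ∂_1: C_1 → C_0 is given by ∂[p,q] = [q] − [p]. For instance
  ∂BE = E − B.
The resulting 4×6 matrix has rank 3, and its Smith normal form has invariant factors (1,1,1).

The boundary map ∂_2: C_2 → C_1 sends each 2-simplex [p,q,r] to [q,r] − [p,r] + [p,q]. For instance
  ∂ABE = BE − AE + AB,
  ∂ADE = DE − AE + AD.
As a 6×4 matrix over Z this has rank 3, with invariant factors (1,1,1).

Computing H_k = (kernel of ∂_k) / (image of ∂_{k+1}):

  H_0: rank C_0 − rank ∂_1 = 4 − 3 = 1, and the invariant factors of ∂_1 are all 1, so H_0 = Z.
  H_1: rank ker ∂_1 − rank ∂_2 = (6 − 3) − 3 = 0, and the invariant factors of ∂_2 are all 1, so H_1 = 0.
  H_2: rank ker ∂_2 − rank ∂_3 = (4 − 3) − 0 = 1, and there is no ∂_3, so H_2 = Z.

H_0 = Z,  H_1 = 0,  H_2 = Z.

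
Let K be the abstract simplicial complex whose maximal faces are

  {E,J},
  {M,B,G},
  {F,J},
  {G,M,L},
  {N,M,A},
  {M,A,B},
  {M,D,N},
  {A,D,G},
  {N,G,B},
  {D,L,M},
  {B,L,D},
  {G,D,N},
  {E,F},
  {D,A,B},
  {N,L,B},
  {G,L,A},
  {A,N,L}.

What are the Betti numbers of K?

b_0 = 2, b_1 = 3, b_2 = 1.

We work with the vertex ordering A < B < D < E < F < G < J < L < M < N. The simplices of K, each written with vertices in increasing order, are:

  0-simplices (10): A, B, D, E, F, G, J, L, M, N
  1-simplices (24): AB, AD, AG, AL, AM, AN, BD, BG, BL, BM, BN, DG, DL, DM, DN, EF, EJ, FJ, GL, GM, GN, LM, LN, MN
  2-simplices (14): ABD, ABM, ADG, AGL, ALN, AMN, BDL, BGM, BGN, BLN, DGN, DLM, DMN, GLM

giving chain groups C_0 ≅ Z^10, C_1 ≅ Z^24, C_2 ≅ Z^14.

The boundary map ∂_1: C_1 → C_0 is given by ∂[p,q] = [q] − [p]. For instance
  ∂BL = L − B.
The resulting 10×24 matrix has rank 8, and its Smith normal form has invariant factors (1,1,1,1,1,1,1,1).

Boundary ∂_2: C_2 → C_1 acts by ∂[p,q,r] = [q,r] − [p,r] + [p,q]. For instance
  ∂BLN = LN − BN + BL,
  ∂DMN = MN − DN + DM.
The 24×14 boundary matrix has rank 13 and Smith normal form diag(1,1,1,1,1,1,1,1,1,1,1,1,1).

Computing H_k = (kernel of ∂_k) / (image of ∂_{k+1}):

  H_0: rank C_0 − rank ∂_1 = 10 − 8 = 2, and the invariant factors of ∂_1 are all 1, so H_0 = Z^2.
  H_1: rank ker ∂_1 − rank ∂_2 = (24 − 8) − 13 = 3, and the invariant factors of ∂_2 are all 1, so H_1 = Z^3.
  H_2: rank ker ∂_2 − rank ∂_3 = (14 − 13) − 0 = 1, and there is no ∂_3, so H_2 = Z.

As a check, the Euler characteristic is 10 − 24 + 14 = 0, which agrees with 2 − 3 + 1 = 0.

Hence the Betti numbers are b_0 = 2, b_1 = 3, b_2 = 1.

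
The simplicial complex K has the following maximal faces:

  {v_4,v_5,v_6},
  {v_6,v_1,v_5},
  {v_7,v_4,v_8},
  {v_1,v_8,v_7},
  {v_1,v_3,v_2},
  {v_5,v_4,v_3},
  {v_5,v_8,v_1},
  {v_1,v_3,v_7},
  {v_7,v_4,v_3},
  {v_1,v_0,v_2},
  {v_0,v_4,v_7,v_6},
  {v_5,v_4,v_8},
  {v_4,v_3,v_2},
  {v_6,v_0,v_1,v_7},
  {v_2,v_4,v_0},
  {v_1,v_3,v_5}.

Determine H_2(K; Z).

H_2 ≅ Z^3.

Order the vertices as v_0 < v_1 < v_2 < v_3 < v_4 < v_5 < v_6 < v_7 < v_8. Listing each simplex with vertices in this order, K has dimension 3 with simplices:

  0-simplices (9): [v_0], [v_1], [v_2], [v_3], [v_4], [v_5], [v_6], [v_7], [v_8]
  1-simplices (24): (24 of them)
  2-simplices (21): (21 of them)
  3-simplices (2): [v_0,v_1,v_6,v_7], [v_0,v_4,v_6,v_7]

giving chain groups C_0 ≅ Z^9, C_1 ≅ Z^24, C_2 ≅ Z^21, C_3 ≅ Z^2.

The boundary map ∂_1: C_1 → C_0 maps an edge to its endpoints' difference, ∂[p,q] = q − p.
As a 9×24 matrix over Z this has rank 8, with invariant factors (1,1,1,1,1,1,1,1).

∂_2: C_2 → C_1 acts by ∂[p,q,r] = [q,r] − [p,r] + [p,q]. For instance
  ∂[v_4,v_5,v_8] = [v_5,v_8] − [v_4,v_8] + [v_4,v_5],
  ∂[v_0,v_1,v_2] = [v_1,v_2] − [v_0,v_2] + [v_0,v_1].
As a 24×21 matrix over Z this has rank 16, with invariant factors (1,1,1,1,1,1,1,1,1,1,1,1,1,1,1,1).

∂_3: C_3 → C_2 sends each 3-simplex σ to the alternating sum Σ_i (−1)^i (σ with its i-th vertex removed). For instance
  ∂[v_0,v_4,v_6,v_7] = [v_4,v_6,v_7] − [v_0,v_6,v_7] + [v_0,v_4,v_7] − [v_0,v_4,v_6],
  ∂[v_0,v_1,v_6,v_7] = [v_1,v_6,v_7] − [v_0,v_6,v_7] + [v_0,v_1,v_7] − [v_0,v_1,v_6].
As a 21×2 matrix over Z this has rank 2, with invariant factors (1,1).

Reading off H_k = ker ∂_k / im ∂_{k+1}:

  H_2: rank ker ∂_2 − rank ∂_3 = (21 − 16) − 2 = 3, and the invariant factors of ∂_3 are all 1, so H_2 = Z^3.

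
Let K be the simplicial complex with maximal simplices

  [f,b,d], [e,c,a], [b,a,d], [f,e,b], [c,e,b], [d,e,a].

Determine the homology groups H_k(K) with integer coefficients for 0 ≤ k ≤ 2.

Take the total order a < b < c < d < e < f on the vertex set. Then K (dimension 2) consists of the simplices:

  0-simplices (6): a, b, c, d, e, f
  1-simplices (12): ab, ac, ad, ae, bc, bd, be, bf, ce, de, df, ef
  2-simplices (6): abd, ace, ade, bce, bdf, bef

so the chain groups are C_0 ≅ Z^6, C_1 ≅ Z^12, C_2 ≅ Z^6.

Boundary ∂_1: C_1 → C_0 is given by ∂[p,q] = [q] − [p].
The 6×12 boundary matrix has rank 5 and Smith normal form diag(1,1,1,1,1).

Boundary ∂_2: C_2 → C_1 maps a triangle to the signed sum of its edges. For instance
  ∂ade = de − ae + ad,
  ∂bce = ce − be + bc.
The resulting 12×6 matrix has rank 6, and its Smith normal form has invariant factors (1,1,1,1,1,1).

Reading off H_k = ker ∂_k / im ∂_{k+1}:

  H_0: rank C_0 − rank ∂_1 = 6 − 5 = 1, and the invariant factors of ∂_1 are all 1, so H_0 = Z.
  H_1: rank ker ∂_1 − rank ∂_2 = (12 − 5) − 6 = 1, and the invariant factors of ∂_2 are all 1, so H_1 = Z.
  H_2: rank ker ∂_2 − rank ∂_3 = (6 − 6) − 0 = 0, and there is no ∂_3, so H_2 = 0.

(K is a triangulation of the cylinder S^1 x I.)

H_0 = Z,  H_1 = Z,  H_2 = 0.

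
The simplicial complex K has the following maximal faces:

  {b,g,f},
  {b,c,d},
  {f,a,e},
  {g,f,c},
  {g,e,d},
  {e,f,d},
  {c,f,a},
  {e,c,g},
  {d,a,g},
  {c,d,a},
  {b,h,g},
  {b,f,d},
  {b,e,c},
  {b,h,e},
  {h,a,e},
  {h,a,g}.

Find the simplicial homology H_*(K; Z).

K has 8 vertices, 24 edges, 16 triangles.
rank ∂_0 = 0, rank ∂_1 = 7 ⇒ b_0 = 8 − 0 − 7 = 1; all invariant factors of ∂_1 are 1 so no torsion. So H_0 ≅ Z.
rank ∂_1 = 7, rank ∂_2 = 15 ⇒ b_1 = 24 − 7 − 15 = 2; all invariant factors of ∂_2 are 1 so no torsion. So H_1 ≅ Z^2.
rank ∂_2 = 15, rank ∂_3 = 0 ⇒ b_2 = 16 − 15 − 0 = 1. So H_2 ≅ Z.

H_0 ≅ Z,  H_1 ≅ Z^2,  H_2 ≅ Z.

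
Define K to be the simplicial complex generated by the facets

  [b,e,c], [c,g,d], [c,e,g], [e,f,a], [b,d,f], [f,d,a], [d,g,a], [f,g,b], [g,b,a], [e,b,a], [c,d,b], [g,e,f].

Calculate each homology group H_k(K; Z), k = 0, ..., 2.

Order the vertices as a < b < c < d < e < f < g. Listing each simplex with vertices in this order, K has dimension 2 with simplices:

  0-simplices (7): a, b, c, d, e, f, g
  1-simplices (18): ab, ad, ae, af, ag, bc, bd, be, bf, bg, cd, ce, cg, df, dg, ef, eg, fg
  2-simplices (12): abe, abg, adf, adg, aef, bcd, bce, bdf, bfg, cdg, ceg, efg

so the chain groups are C_0 ≅ Z^7, C_1 ≅ Z^18, C_2 ≅ Z^12.

Boundary ∂_1: C_1 → C_0 sends each edge [p,q] (with p < q) to q − p.
This gives a 7×18 integer matrix of rank 6; reducing to Smith normal form yields diagonal entries (1,1,1,1,1,1).

∂_2: C_2 → C_1 sends each 2-simplex [p,q,r] to [q,r] − [p,r] + [p,q]. For instance
  ∂aef = ef − af + ae,
  ∂bce = ce − be + bc.
The 18×12 boundary matrix has rank 12 and Smith normal form diag(1,1,1,1,1,1,1,1,1,1,1,2).

Now H_k = ker ∂_k / im ∂_{k+1}, so:

  H_0: rank C_0 − rank ∂_1 = 7 − 6 = 1, and the invariant factors of ∂_1 are all 1, so H_0 = Z.
  H_1: rank ker ∂_1 − rank ∂_2 = (18 − 6) − 12 = 0, and ∂_2 has invariant factor 2 > 1, so H_1 = Z/2Z.
  H_2: rank ker ∂_2 − rank ∂_3 = (12 − 12) − 0 = 0, and there is no ∂_3, so H_2 = 0.

As a check, the Euler characteristic is 7 − 18 + 12 = 1, which agrees with 1 − 0 + 0 = 1.
(K is a triangulation of the real projective plane RP^2.)

H_0 = Z,  H_1 = Z/2Z,  H_2 = 0.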